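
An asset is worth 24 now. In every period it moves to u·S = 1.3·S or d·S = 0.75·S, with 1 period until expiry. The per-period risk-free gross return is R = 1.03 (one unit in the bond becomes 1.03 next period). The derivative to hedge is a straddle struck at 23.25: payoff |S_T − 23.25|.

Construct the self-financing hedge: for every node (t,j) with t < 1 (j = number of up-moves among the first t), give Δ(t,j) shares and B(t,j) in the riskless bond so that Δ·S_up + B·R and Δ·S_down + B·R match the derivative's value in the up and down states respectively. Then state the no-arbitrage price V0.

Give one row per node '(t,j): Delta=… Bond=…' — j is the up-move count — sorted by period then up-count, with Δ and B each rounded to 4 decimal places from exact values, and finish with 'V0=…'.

(0,0): Delta=0.2045 Bond=1.5225
V0=6.4316

The replicating-portfolio and risk-neutral prices coincide; use p* = (1.03−0.75)/(1.3−0.75) = 0.5091 for the latter.
Payoff layer (t=1): V(1,0)=5.2500, V(1,1)=7.9500
  t=0,j=0: stock 24.0000 → up 31.2000 (V=7.9500), down 18.0000 (V=5.2500). Price 6.4316; hedge Δ=0.2045, bond B=1.5225.
Root portfolio cost Δ·24+B reproduces V0=6.4316.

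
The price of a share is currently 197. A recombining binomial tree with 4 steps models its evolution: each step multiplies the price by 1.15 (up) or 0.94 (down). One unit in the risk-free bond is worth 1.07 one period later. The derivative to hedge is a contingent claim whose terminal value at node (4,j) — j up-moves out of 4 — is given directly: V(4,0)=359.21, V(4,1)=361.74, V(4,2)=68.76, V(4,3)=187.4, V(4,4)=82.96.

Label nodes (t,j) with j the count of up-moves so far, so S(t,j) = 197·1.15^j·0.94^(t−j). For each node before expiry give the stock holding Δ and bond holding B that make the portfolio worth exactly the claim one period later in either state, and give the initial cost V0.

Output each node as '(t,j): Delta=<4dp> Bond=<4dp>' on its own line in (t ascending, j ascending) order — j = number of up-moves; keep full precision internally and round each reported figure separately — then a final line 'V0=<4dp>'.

No-arbitrage ⇒ martingale measure with p* = (R−d)/(u−d) = 0.6190.
Payoff layer (t=4): V(4,0)=359.2100, V(4,1)=361.7400, V(4,2)=68.7600, V(4,3)=187.4000, V(4,4)=82.9600
(3,0): S=163.6250. Δ = (V_up−V_dn)/(S_up−S_dn) = (361.7400−359.2100)/(188.1688−153.8075) = 0.0736. V = [p*·361.7400 + (1−p*)·359.2100]/1.07 = 337.1740. B = V − Δ·S = 325.1264.
(3,1): S=200.1796. Δ = (V_up−V_dn)/(S_up−S_dn) = (68.7600−361.7400)/(230.2065−188.1688) = -6.9695. V = [p*·68.7600 + (1−p*)·361.7400]/1.07 = 168.5714. B = V − Δ·S = 1563.7143.
(3,2): S=244.9005. Δ = (V_up−V_dn)/(S_up−S_dn) = (187.4000−68.7600)/(281.6356−230.2065) = 2.3069. V = [p*·187.4000 + (1−p*)·68.7600]/1.07 = 132.9008. B = V − Δ·S = -432.0516.
(3,3): S=299.6124. Δ = (V_up−V_dn)/(S_up−S_dn) = (82.9600−187.4000)/(344.5542−281.6356) = -1.6599. V = [p*·82.9600 + (1−p*)·187.4000]/1.07 = 114.7165. B = V − Δ·S = 612.0498.
(2,0): S=174.0692. Δ = (V_up−V_dn)/(S_up−S_dn) = (168.5714−337.1740)/(200.1796−163.6250) = -4.6124. V = [p*·168.5714 + (1−p*)·337.1740]/1.07 = 217.5710. B = V − Δ·S = 1020.4404.
(2,1): S=212.9570. Δ = (V_up−V_dn)/(S_up−S_dn) = (132.9008−168.5714)/(244.9005−200.1796) = -0.7976. V = [p*·132.9008 + (1−p*)·168.5714]/1.07 = 136.9062. B = V − Δ·S = 306.7665.
(2,2): S=260.5325. Δ = (V_up−V_dn)/(S_up−S_dn) = (114.7165−132.9008)/(299.6124−244.9005) = -0.3324. V = [p*·114.7165 + (1−p*)·132.9008]/1.07 = 113.6858. B = V − Δ·S = 200.2775.
(1,0): S=185.1800. Δ = (V_up−V_dn)/(S_up−S_dn) = (136.9062−217.5710)/(212.9570−174.0692) = -2.0743. V = [p*·136.9062 + (1−p*)·217.5710]/1.07 = 156.6688. B = V − Δ·S = 540.7872.
(1,1): S=226.5500. Δ = (V_up−V_dn)/(S_up−S_dn) = (113.6858−136.9062)/(260.5325−212.9570) = -0.4881. V = [p*·113.6858 + (1−p*)·136.9062]/1.07 = 114.5156. B = V − Δ·S = 225.0885.
(0,0): S=197.0000. Δ = (V_up−V_dn)/(S_up−S_dn) = (114.5156−156.6688)/(226.5500−185.1800) = -1.0189. V = [p*·114.5156 + (1−p*)·156.6688]/1.07 = 122.0317. B = V − Δ·S = 322.7614.
Self-financing check: at every node Δ·S+B equals the discounted successor values.

(0,0): Delta=-1.0189 Bond=322.7614
(1,0): Delta=-2.0743 Bond=540.7872
(1,1): Delta=-0.4881 Bond=225.0885
(2,0): Delta=-4.6124 Bond=1020.4404
(2,1): Delta=-0.7976 Bond=306.7665
(2,2): Delta=-0.3324 Bond=200.2775
(3,0): Delta=0.0736 Bond=325.1264
(3,1): Delta=-6.9695 Bond=1563.7143
(3,2): Delta=2.3069 Bond=-432.0516
(3,3): Delta=-1.6599 Bond=612.0498
V0=122.0317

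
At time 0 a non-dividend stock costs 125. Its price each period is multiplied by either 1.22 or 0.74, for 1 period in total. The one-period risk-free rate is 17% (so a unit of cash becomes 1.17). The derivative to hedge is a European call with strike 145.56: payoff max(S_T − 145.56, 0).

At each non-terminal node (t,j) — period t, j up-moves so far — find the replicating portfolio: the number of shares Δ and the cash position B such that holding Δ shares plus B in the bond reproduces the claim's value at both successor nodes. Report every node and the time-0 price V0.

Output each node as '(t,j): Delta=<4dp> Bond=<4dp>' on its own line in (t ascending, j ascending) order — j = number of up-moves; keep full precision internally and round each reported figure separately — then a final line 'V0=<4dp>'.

(0,0): Delta=0.1157 Bond=-9.1446
V0=5.3137

Risk-neutral probability p* = (R−d)/(u−d) = (1.17−0.74)/(1.22−0.74) = 0.8958.
Terminal payoffs: V(1,0)=0.0000, V(1,1)=6.9400
  t=0,j=0: stock 125.0000 → up 152.5000 (V=6.9400), down 92.5000 (V=0.0000). Price 5.3137; hedge Δ=0.1157, bond B=-9.1446.
Each (Δ,B) replicates both successor values, so the strategy is self-financing and V0 is arbitrage-free.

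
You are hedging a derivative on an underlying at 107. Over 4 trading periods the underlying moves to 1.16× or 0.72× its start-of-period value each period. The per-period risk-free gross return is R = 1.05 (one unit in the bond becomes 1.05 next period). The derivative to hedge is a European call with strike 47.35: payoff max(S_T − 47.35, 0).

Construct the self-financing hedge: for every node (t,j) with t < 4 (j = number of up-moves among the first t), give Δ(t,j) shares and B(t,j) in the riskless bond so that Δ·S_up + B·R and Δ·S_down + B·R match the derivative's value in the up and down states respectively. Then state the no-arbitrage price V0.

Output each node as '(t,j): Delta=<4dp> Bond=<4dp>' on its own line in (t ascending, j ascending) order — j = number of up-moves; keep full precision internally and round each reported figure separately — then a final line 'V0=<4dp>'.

(0,0): Delta=0.9923 Bond=-38.0344
(1,0): Delta=0.9604 Bond=-37.4731
(1,1): Delta=0.9989 Bond=-40.7572
(2,0): Delta=0.7986 Bond=-30.3772
(2,1): Delta=0.9938 Bond=-42.3366
(2,2): Delta=1.0000 Bond=-42.9478
(3,0): Delta=0.0000 Bond=0.0000
(3,1): Delta=0.9639 Bond=-42.5280
(3,2): Delta=1.0000 Bond=-45.0952
(3,3): Delta=1.0000 Bond=-45.0952
V0=68.1442

No-arbitrage ⇒ martingale measure with p* = (R−d)/(u−d) = 0.7500.
Payoff layer (t=4): V(4,0)=0.0000, V(4,1)=0.0000, V(4,2)=27.2888, V(4,3)=72.9014, V(4,4)=146.3884
  t=3,j=0: stock 39.9375 → up 46.3275 (V=0.0000), down 28.7550 (V=0.0000). Price 0.0000; hedge Δ=0.0000, bond B=0.0000.
  t=3,j=1: stock 64.3438 → up 74.6388 (V=27.2888), down 46.3275 (V=0.0000). Price 19.4920; hedge Δ=0.9639, bond B=-42.5280.
  t=3,j=2: stock 103.6650 → up 120.2514 (V=72.9014), down 74.6388 (V=27.2888). Price 58.5698; hedge Δ=1.0000, bond B=-45.0952.
  t=3,j=3: stock 167.0159 → up 193.7384 (V=146.3884), down 120.2514 (V=72.9014). Price 121.9206; hedge Δ=1.0000, bond B=-45.0952.
  t=2,j=0: stock 55.4688 → up 64.3438 (V=19.4920), down 39.9375 (V=0.0000). Price 13.9229; hedge Δ=0.7986, bond B=-30.3772.
  t=2,j=1: stock 89.3664 → up 103.6650 (V=58.5698), down 64.3438 (V=19.4920). Price 46.4765; hedge Δ=0.9938, bond B=-42.3366.
  t=2,j=2: stock 143.9792 → up 167.0159 (V=121.9206), down 103.6650 (V=58.5698). Price 101.0314; hedge Δ=1.0000, bond B=-42.9478.
  t=1,j=0: stock 77.0400 → up 89.3664 (V=46.4765), down 55.4688 (V=13.9229). Price 36.5125; hedge Δ=0.9604, bond B=-37.4731.
  t=1,j=1: stock 124.1200 → up 143.9792 (V=101.0314), down 89.3664 (V=46.4765). Price 83.2311; hedge Δ=0.9989, bond B=-40.7572.
  t=0,j=0: stock 107.0000 → up 124.1200 (V=83.2311), down 77.0400 (V=36.5125). Price 68.1442; hedge Δ=0.9923, bond B=-38.0344.
Check: Δ(0,0)·S0 + B(0,0) = 68.1442 = V0.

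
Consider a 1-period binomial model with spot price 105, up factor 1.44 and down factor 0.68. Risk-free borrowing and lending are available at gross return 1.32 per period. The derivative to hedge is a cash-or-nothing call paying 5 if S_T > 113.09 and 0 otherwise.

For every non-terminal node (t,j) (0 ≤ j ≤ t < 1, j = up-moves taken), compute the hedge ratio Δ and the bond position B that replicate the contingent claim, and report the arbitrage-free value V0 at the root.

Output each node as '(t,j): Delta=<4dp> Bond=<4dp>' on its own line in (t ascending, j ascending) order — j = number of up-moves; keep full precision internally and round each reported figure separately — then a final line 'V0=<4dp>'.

Since d<R<u, set p* = (R−d)/(u−d) = 0.8421; price each node as the discounted p*-expectation of its children.
At expiry t=1: V(1,0)=0.0000, V(1,1)=5.0000
(0,0): S=105.0000. Δ = (V_up−V_dn)/(S_up−S_dn) = (5.0000−0.0000)/(151.2000−71.4000) = 0.0627. V = [p*·5.0000 + (1−p*)·0.0000]/1.32 = 3.1898. B = V − Δ·S = -3.3892.
Root portfolio cost Δ·105+B reproduces V0=3.1898.

(0,0): Delta=0.0627 Bond=-3.3892
V0=3.1898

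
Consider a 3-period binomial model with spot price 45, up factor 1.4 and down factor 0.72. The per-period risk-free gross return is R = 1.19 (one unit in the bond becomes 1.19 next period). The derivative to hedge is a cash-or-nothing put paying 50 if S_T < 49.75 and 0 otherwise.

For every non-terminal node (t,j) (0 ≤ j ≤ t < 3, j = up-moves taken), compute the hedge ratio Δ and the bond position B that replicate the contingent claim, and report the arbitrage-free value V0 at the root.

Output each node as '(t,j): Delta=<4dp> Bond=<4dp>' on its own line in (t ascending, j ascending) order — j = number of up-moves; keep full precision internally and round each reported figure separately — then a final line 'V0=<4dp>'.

The replicating-portfolio and risk-neutral prices coincide; use p* = (1.19−0.72)/(1.4−0.72) = 0.6912 for the latter.
Terminal payoffs: V(3,0)=50.0000, V(3,1)=50.0000, V(3,2)=0.0000, V(3,3)=0.0000
(2,0): S=23.3280. Δ = (V_up−V_dn)/(S_up−S_dn) = (50.0000−50.0000)/(32.6592−16.7962) = 0.0000. V = [p*·50.0000 + (1−p*)·50.0000]/1.19 = 42.0168. B = V − Δ·S = 42.0168.
(2,1): S=45.3600. Δ = (V_up−V_dn)/(S_up−S_dn) = (0.0000−50.0000)/(63.5040−32.6592) = -1.6210. V = [p*·0.0000 + (1−p*)·50.0000]/1.19 = 12.9758. B = V − Δ·S = 86.5052.
(2,2): S=88.2000. Δ = (V_up−V_dn)/(S_up−S_dn) = (0.0000−0.0000)/(123.4800−63.5040) = 0.0000. V = [p*·0.0000 + (1−p*)·0.0000]/1.19 = 0.0000. B = V − Δ·S = 0.0000.
(1,0): S=32.4000. Δ = (V_up−V_dn)/(S_up−S_dn) = (12.9758−42.0168)/(45.3600−23.3280) = -1.3181. V = [p*·12.9758 + (1−p*)·42.0168]/1.19 = 18.4406. B = V − Δ·S = 61.1480.
(1,1): S=63.0000. Δ = (V_up−V_dn)/(S_up−S_dn) = (0.0000−12.9758)/(88.2000−45.3600) = -0.3029. V = [p*·0.0000 + (1−p*)·12.9758]/1.19 = 3.3674. B = V − Δ·S = 22.4494.
(0,0): S=45.0000. Δ = (V_up−V_dn)/(S_up−S_dn) = (3.3674−18.4406)/(63.0000−32.4000) = -0.4926. V = [p*·3.3674 + (1−p*)·18.4406]/1.19 = 6.7415. B = V − Δ·S = 28.9080.
Self-financing check: at every node Δ·S+B equals the discounted successor values.

(0,0): Delta=-0.4926 Bond=28.9080
(1,0): Delta=-1.3181 Bond=61.1480
(1,1): Delta=-0.3029 Bond=22.4494
(2,0): Delta=0.0000 Bond=42.0168
(2,1): Delta=-1.6210 Bond=86.5052
(2,2): Delta=0.0000 Bond=0.0000
V0=6.7415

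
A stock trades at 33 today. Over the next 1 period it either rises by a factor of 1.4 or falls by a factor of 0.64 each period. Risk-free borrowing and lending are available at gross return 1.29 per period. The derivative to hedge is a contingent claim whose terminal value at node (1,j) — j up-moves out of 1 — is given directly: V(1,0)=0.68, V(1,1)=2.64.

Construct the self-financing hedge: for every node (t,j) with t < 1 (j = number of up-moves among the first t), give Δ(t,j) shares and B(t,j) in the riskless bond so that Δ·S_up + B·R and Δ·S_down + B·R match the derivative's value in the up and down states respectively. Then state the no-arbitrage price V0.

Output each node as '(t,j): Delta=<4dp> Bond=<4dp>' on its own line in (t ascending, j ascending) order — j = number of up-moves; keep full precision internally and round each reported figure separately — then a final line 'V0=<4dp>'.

(0,0): Delta=0.0781 Bond=-0.7523
V0=1.8266

The replicating-portfolio and risk-neutral prices coincide; use p* = (1.29−0.64)/(1.4−0.64) = 0.8553 for the latter.
Terminal values V(1,·): V(1,0)=0.6800, V(1,1)=2.6400
(0,0): S=33.0000. Δ = (V_up−V_dn)/(S_up−S_dn) = (2.6400−0.6800)/(46.2000−21.1200) = 0.0781. V = [p*·2.6400 + (1−p*)·0.6800]/1.29 = 1.8266. B = V − Δ·S = -0.7523.
Check: Δ(0,0)·S0 + B(0,0) = 1.8266 = V0.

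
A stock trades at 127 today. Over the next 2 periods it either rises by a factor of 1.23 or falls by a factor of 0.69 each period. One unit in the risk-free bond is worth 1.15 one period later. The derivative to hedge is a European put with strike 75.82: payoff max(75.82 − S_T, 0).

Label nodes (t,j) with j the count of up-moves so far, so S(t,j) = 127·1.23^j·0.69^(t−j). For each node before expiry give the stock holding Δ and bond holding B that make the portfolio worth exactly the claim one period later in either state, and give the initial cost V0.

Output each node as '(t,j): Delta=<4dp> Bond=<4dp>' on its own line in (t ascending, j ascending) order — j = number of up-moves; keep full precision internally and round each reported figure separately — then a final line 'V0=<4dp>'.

The replicating-portfolio and risk-neutral prices coincide; use p* = (1.15−0.69)/(1.23−0.69) = 0.8519 for the latter.
Terminal values V(2,·): V(2,0)=15.3553, V(2,1)=0.0000, V(2,2)=0.0000
Node (1,0) S=87.6300: V=(p*·0.0000+(1−p*)·15.3553)/1.15=1.9781; Δ=(0.0000−15.3553)/(107.7849−60.4647)=-0.3245; B=V−Δ·S=30.4139
Node (1,1) S=156.2100: V=(p*·0.0000+(1−p*)·0.0000)/1.15=0.0000; Δ=(0.0000−0.0000)/(192.1383−107.7849)=0.0000; B=V−Δ·S=0.0000
Node (0,0) S=127.0000: V=(p*·0.0000+(1−p*)·1.9781)/1.15=0.2548; Δ=(0.0000−1.9781)/(156.2100−87.6300)=-0.0288; B=V−Δ·S=3.9181
The time-0 hedge costs 0.2548, which is the no-arbitrage price.

(0,0): Delta=-0.0288 Bond=3.9181
(1,0): Delta=-0.3245 Bond=30.4139
(1,1): Delta=0.0000 Bond=0.0000
V0=0.2548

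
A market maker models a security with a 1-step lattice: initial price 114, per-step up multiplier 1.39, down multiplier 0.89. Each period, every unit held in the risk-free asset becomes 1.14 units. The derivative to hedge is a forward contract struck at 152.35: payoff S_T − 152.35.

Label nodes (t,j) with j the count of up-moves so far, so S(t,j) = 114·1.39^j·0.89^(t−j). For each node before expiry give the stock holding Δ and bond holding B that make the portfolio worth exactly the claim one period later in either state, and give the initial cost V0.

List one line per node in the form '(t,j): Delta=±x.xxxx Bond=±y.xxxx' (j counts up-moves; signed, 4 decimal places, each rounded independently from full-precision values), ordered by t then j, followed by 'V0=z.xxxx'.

Since d<R<u, set p* = (R−d)/(u−d) = 0.5000; price each node as the discounted p*-expectation of its children.
Terminal values V(1,·): V(1,0)=-50.8900, V(1,1)=6.1100
(0,0): S=114.0000. Δ = (V_up−V_dn)/(S_up−S_dn) = (6.1100−-50.8900)/(158.4600−101.4600) = 1.0000. V = [p*·6.1100 + (1−p*)·-50.8900]/1.14 = -19.6404. B = V − Δ·S = -133.6404.
Root portfolio cost Δ·114+B reproduces V0=-19.6404.

(0,0): Delta=1.0000 Bond=-133.6404
V0=-19.6404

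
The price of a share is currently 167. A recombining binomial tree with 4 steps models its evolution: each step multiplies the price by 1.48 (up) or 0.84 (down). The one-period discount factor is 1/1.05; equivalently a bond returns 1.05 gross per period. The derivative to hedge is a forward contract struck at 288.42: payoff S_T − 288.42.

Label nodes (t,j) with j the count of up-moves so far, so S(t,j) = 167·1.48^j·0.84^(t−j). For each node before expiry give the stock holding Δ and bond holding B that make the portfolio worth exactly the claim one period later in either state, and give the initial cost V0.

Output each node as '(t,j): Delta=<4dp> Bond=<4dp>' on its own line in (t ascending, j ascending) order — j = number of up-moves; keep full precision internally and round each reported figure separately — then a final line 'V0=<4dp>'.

The replicating-portfolio and risk-neutral prices coincide; use p* = (1.05−0.84)/(1.48−0.84) = 0.3281 for the latter.
Payoff layer (t=4): V(4,0)=-205.2755, V(4,1)=-141.9273, V(4,2)=-30.3138, V(4,3)=166.3386, V(4,4)=512.8213
  t=3,j=0: stock 98.9816 → up 146.4927 (V=-141.9273), down 83.1445 (V=-205.2755). Price -175.7041; hedge Δ=1.0000, bond B=-274.6857.
  t=3,j=1: stock 174.3961 → up 258.1062 (V=-30.3138), down 146.4927 (V=-141.9273). Price -100.2896; hedge Δ=1.0000, bond B=-274.6857.
  t=3,j=2: stock 307.2693 → up 454.7586 (V=166.3386), down 258.1062 (V=-30.3138). Price 32.5836; hedge Δ=1.0000, bond B=-274.6857.
  t=3,j=3: stock 541.3793 → up 801.2413 (V=512.8213), down 454.7586 (V=166.3386). Price 266.6935; hedge Δ=1.0000, bond B=-274.6857.
  t=2,j=0: stock 117.8352 → up 174.3961 (V=-100.2896), down 98.9816 (V=-175.7041). Price -143.7702; hedge Δ=1.0000, bond B=-261.6054.
  t=2,j=1: stock 207.6144 → up 307.2693 (V=32.5836), down 174.3961 (V=-100.2896). Price -53.9910; hedge Δ=1.0000, bond B=-261.6054.
  t=2,j=2: stock 365.7968 → up 541.3793 (V=266.6935), down 307.2693 (V=32.5836). Price 104.1914; hedge Δ=1.0000, bond B=-261.6054.
  t=1,j=0: stock 140.2800 → up 207.6144 (V=-53.9910), down 117.8352 (V=-143.7702). Price -108.8680; hedge Δ=1.0000, bond B=-249.1480.
  t=1,j=1: stock 247.1600 → up 365.7968 (V=104.1914), down 207.6144 (V=-53.9910). Price -1.9880; hedge Δ=1.0000, bond B=-249.1480.
  t=0,j=0: stock 167.0000 → up 247.1600 (V=-1.9880), down 140.2800 (V=-108.8680). Price -70.2838; hedge Δ=1.0000, bond B=-237.2838.
Root portfolio cost Δ·167+B reproduces V0=-70.2838.

(0,0): Delta=1.0000 Bond=-237.2838
(1,0): Delta=1.0000 Bond=-249.1480
(1,1): Delta=1.0000 Bond=-249.1480
(2,0): Delta=1.0000 Bond=-261.6054
(2,1): Delta=1.0000 Bond=-261.6054
(2,2): Delta=1.0000 Bond=-261.6054
(3,0): Delta=1.0000 Bond=-274.6857
(3,1): Delta=1.0000 Bond=-274.6857
(3,2): Delta=1.0000 Bond=-274.6857
(3,3): Delta=1.0000 Bond=-274.6857
V0=-70.2838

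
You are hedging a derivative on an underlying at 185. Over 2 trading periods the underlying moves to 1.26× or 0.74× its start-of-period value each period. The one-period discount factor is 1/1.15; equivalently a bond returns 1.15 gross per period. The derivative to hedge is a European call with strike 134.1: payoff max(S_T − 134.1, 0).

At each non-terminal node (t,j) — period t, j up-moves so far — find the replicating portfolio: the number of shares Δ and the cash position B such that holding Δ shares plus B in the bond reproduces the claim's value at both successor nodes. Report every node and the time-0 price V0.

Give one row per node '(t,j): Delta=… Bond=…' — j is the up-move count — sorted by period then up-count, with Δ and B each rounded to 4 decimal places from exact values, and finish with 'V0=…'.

Risk-neutral probability p* = (R−d)/(u−d) = (1.15−0.74)/(1.26−0.74) = 0.7885.
Terminal values V(2,·): V(2,0)=0.0000, V(2,1)=38.3940, V(2,2)=159.6060
  t=1,j=0: stock 136.9000 → up 172.4940 (V=38.3940), down 101.3060 (V=0.0000). Price 26.3236; hedge Δ=0.5393, bond B=-47.5110.
  t=1,j=1: stock 233.1000 → up 293.7060 (V=159.6060), down 172.4940 (V=38.3940). Price 116.4913; hedge Δ=1.0000, bond B=-116.6087.
  t=0,j=0: stock 185.0000 → up 233.1000 (V=116.4913), down 136.9000 (V=26.3236). Price 84.7108; hedge Δ=0.9373, bond B=-88.6886.
Self-financing check: at every node Δ·S+B equals the discounted successor values.

(0,0): Delta=0.9373 Bond=-88.6886
(1,0): Delta=0.5393 Bond=-47.5110
(1,1): Delta=1.0000 Bond=-116.6087
V0=84.7108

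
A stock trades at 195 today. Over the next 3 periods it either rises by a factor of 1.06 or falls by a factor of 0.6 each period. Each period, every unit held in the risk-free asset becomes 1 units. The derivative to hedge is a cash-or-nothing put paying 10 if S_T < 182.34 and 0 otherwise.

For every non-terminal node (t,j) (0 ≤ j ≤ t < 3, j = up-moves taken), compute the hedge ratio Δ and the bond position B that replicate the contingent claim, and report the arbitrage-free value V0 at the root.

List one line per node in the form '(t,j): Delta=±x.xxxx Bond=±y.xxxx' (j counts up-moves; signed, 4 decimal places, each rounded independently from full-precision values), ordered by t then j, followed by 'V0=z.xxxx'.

Under the risk-neutral measure, an up-move has probability p* = (R−d)/(u−d) = 0.8696 and values discount at R = 1.
At expiry t=3: V(3,0)=10.0000, V(3,1)=10.0000, V(3,2)=10.0000, V(3,3)=0.0000
(2,0): S=70.2000. Δ = (V_up−V_dn)/(S_up−S_dn) = (10.0000−10.0000)/(74.4120−42.1200) = 0.0000. V = [p*·10.0000 + (1−p*)·10.0000]/1 = 10.0000. B = V − Δ·S = 10.0000.
(2,1): S=124.0200. Δ = (V_up−V_dn)/(S_up−S_dn) = (10.0000−10.0000)/(131.4612−74.4120) = 0.0000. V = [p*·10.0000 + (1−p*)·10.0000]/1 = 10.0000. B = V − Δ·S = 10.0000.
(2,2): S=219.1020. Δ = (V_up−V_dn)/(S_up−S_dn) = (0.0000−10.0000)/(232.2481−131.4612) = -0.0992. V = [p*·0.0000 + (1−p*)·10.0000]/1 = 1.3043. B = V − Δ·S = 23.0435.
(1,0): S=117.0000. Δ = (V_up−V_dn)/(S_up−S_dn) = (10.0000−10.0000)/(124.0200−70.2000) = 0.0000. V = [p*·10.0000 + (1−p*)·10.0000]/1 = 10.0000. B = V − Δ·S = 10.0000.
(1,1): S=206.7000. Δ = (V_up−V_dn)/(S_up−S_dn) = (1.3043−10.0000)/(219.1020−124.0200) = -0.0915. V = [p*·1.3043 + (1−p*)·10.0000]/1 = 2.4386. B = V − Δ·S = 21.3422.
(0,0): S=195.0000. Δ = (V_up−V_dn)/(S_up−S_dn) = (2.4386−10.0000)/(206.7000−117.0000) = -0.0843. V = [p*·2.4386 + (1−p*)·10.0000]/1 = 3.4248. B = V − Δ·S = 19.8627.
Each (Δ,B) replicates both successor values, so the strategy is self-financing and V0 is arbitrage-free.

(0,0): Delta=-0.0843 Bond=19.8627
(1,0): Delta=0.0000 Bond=10.0000
(1,1): Delta=-0.0915 Bond=21.3422
(2,0): Delta=0.0000 Bond=10.0000
(2,1): Delta=0.0000 Bond=10.0000
(2,2): Delta=-0.0992 Bond=23.0435
V0=3.4248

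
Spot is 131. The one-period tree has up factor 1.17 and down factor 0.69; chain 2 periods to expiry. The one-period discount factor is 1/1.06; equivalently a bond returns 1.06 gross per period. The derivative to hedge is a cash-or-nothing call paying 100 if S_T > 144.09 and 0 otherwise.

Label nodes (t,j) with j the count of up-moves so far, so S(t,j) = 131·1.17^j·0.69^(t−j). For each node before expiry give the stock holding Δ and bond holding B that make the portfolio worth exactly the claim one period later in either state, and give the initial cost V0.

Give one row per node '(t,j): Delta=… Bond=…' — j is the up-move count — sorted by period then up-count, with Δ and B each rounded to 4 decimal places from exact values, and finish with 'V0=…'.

Since d<R<u, set p* = (R−d)/(u−d) = 0.7708; price each node as the discounted p*-expectation of its children.
Terminal values V(2,·): V(2,0)=0.0000, V(2,1)=0.0000, V(2,2)=100.0000
Node (1,0) S=90.3900: V=(p*·0.0000+(1−p*)·0.0000)/1.06=0.0000; Δ=(0.0000−0.0000)/(105.7563−62.3691)=0.0000; B=V−Δ·S=0.0000
Node (1,1) S=153.2700: V=(p*·100.0000+(1−p*)·0.0000)/1.06=72.7201; Δ=(100.0000−0.0000)/(179.3259−105.7563)=1.3593; B=V−Δ·S=-135.6132
Node (0,0) S=131.0000: V=(p*·72.7201+(1−p*)·0.0000)/1.06=52.8822; Δ=(72.7201−0.0000)/(153.2700−90.3900)=1.1565; B=V−Δ·S=-98.6181
Root portfolio cost Δ·131+B reproduces V0=52.8822.

(0,0): Delta=1.1565 Bond=-98.6181
(1,0): Delta=0.0000 Bond=0.0000
(1,1): Delta=1.3593 Bond=-135.6132
V0=52.8822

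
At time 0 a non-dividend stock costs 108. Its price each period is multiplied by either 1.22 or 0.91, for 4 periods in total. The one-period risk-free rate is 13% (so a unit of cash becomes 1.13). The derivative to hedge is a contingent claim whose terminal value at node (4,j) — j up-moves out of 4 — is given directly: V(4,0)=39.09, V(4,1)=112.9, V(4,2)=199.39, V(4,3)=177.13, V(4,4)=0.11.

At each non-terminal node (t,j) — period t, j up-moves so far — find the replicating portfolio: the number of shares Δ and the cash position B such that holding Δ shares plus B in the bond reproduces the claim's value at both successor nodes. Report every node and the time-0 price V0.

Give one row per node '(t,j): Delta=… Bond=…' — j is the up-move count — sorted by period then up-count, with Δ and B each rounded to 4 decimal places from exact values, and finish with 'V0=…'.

(0,0): Delta=-1.1532 Bond=205.7823
(1,0): Delta=0.7879 Bond=41.7671
(1,1): Delta=-1.7455 Bond=310.5750
(2,0): Delta=2.6432 Bond=-118.7347
(2,1): Delta=0.2217 Bond=115.0780
(2,2): Delta=-2.3458 Bond=447.4428
(3,0): Delta=2.9255 Bond=-157.1487
(3,1): Delta=2.5570 Bond=-124.7699
(3,2): Delta=-0.4909 Bond=234.2778
(3,3): Delta=-2.9118 Bond=616.6100
V0=81.2373

No-arbitrage ⇒ martingale measure with p* = (R−d)/(u−d) = 0.7097.
Payoff layer (t=4): V(4,0)=39.0900, V(4,1)=112.9000, V(4,2)=199.3900, V(4,3)=177.1300, V(4,4)=0.1100
(3,0): S=81.3857. Δ = (V_up−V_dn)/(S_up−S_dn) = (112.9000−39.0900)/(99.2905−74.0610) = 2.9255. V = [p*·112.9000 + (1−p*)·39.0900]/1.13 = 80.9480. B = V − Δ·S = -157.1487.
(3,1): S=109.1105. Δ = (V_up−V_dn)/(S_up−S_dn) = (199.3900−112.9000)/(133.1148−99.2905) = 2.5570. V = [p*·199.3900 + (1−p*)·112.9000]/1.13 = 154.2301. B = V − Δ·S = -124.7699.
(3,2): S=146.2800. Δ = (V_up−V_dn)/(S_up−S_dn) = (177.1300−199.3900)/(178.4615−133.1148) = -0.4909. V = [p*·177.1300 + (1−p*)·199.3900]/1.13 = 162.4713. B = V − Δ·S = 234.2778.
(3,3): S=196.1116. Δ = (V_up−V_dn)/(S_up−S_dn) = (0.1100−177.1300)/(239.2561−178.4615) = -2.9118. V = [p*·0.1100 + (1−p*)·177.1300]/1.13 = 45.5778. B = V − Δ·S = 616.6100.
(2,0): S=89.4348. Δ = (V_up−V_dn)/(S_up−S_dn) = (154.2301−80.9480)/(109.1105−81.3857) = 2.6432. V = [p*·154.2301 + (1−p*)·80.9480]/1.13 = 117.6590. B = V − Δ·S = -118.7347.
(2,1): S=119.9016. Δ = (V_up−V_dn)/(S_up−S_dn) = (162.4713−154.2301)/(146.2800−109.1105) = 0.2217. V = [p*·162.4713 + (1−p*)·154.2301]/1.13 = 141.6626. B = V − Δ·S = 115.0780.
(2,2): S=160.7472. Δ = (V_up−V_dn)/(S_up−S_dn) = (45.5778−162.4713)/(196.1116−146.2800) = -2.3458. V = [p*·45.5778 + (1−p*)·162.4713]/1.13 = 70.3669. B = V − Δ·S = 447.4428.
(1,0): S=98.2800. Δ = (V_up−V_dn)/(S_up−S_dn) = (141.6626−117.6590)/(119.9016−89.4348) = 0.7879. V = [p*·141.6626 + (1−p*)·117.6590]/1.13 = 119.1980. B = V − Δ·S = 41.7671.
(1,1): S=131.7600. Δ = (V_up−V_dn)/(S_up−S_dn) = (70.3669−141.6626)/(160.7472−119.9016) = -1.7455. V = [p*·70.3669 + (1−p*)·141.6626]/1.13 = 80.5891. B = V − Δ·S = 310.5750.
(0,0): S=108.0000. Δ = (V_up−V_dn)/(S_up−S_dn) = (80.5891−119.1980)/(131.7600−98.2800) = -1.1532. V = [p*·80.5891 + (1−p*)·119.1980]/1.13 = 81.2373. B = V − Δ·S = 205.7823.
Each (Δ,B) replicates both successor values, so the strategy is self-financing and V0 is arbitrage-free.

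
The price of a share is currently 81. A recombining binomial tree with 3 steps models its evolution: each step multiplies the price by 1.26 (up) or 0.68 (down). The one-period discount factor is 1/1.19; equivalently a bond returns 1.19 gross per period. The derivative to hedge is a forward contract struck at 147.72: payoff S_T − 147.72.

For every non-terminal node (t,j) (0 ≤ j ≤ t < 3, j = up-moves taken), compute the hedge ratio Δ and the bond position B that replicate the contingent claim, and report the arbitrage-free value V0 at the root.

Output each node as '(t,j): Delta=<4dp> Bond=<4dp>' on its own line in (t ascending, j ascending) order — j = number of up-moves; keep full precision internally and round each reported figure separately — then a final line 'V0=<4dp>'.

(0,0): Delta=1.0000 Bond=-87.6594
(1,0): Delta=1.0000 Bond=-104.3147
(1,1): Delta=1.0000 Bond=-104.3147
(2,0): Delta=1.0000 Bond=-124.1345
(2,1): Delta=1.0000 Bond=-124.1345
(2,2): Delta=1.0000 Bond=-124.1345
V0=-6.6594

Under the risk-neutral measure, an up-move has probability p* = (R−d)/(u−d) = 0.8793 and values discount at R = 1.19.
Terminal values V(3,·): V(3,0)=-122.2510, V(3,1)=-100.5275, V(3,2)=-60.2750, V(3,3)=14.3105
Node (2,0) S=37.4544: V=(p*·-100.5275+(1−p*)·-122.2510)/1.19=-86.6801; Δ=(-100.5275−-122.2510)/(47.1925−25.4690)=1.0000; B=V−Δ·S=-124.1345
Node (2,1) S=69.4008: V=(p*·-60.2750+(1−p*)·-100.5275)/1.19=-54.7337; Δ=(-60.2750−-100.5275)/(87.4450−47.1925)=1.0000; B=V−Δ·S=-124.1345
Node (2,2) S=128.5956: V=(p*·14.3105+(1−p*)·-60.2750)/1.19=4.4611; Δ=(14.3105−-60.2750)/(162.0305−87.4450)=1.0000; B=V−Δ·S=-124.1345
Node (1,0) S=55.0800: V=(p*·-54.7337+(1−p*)·-86.6801)/1.19=-49.2347; Δ=(-54.7337−-86.6801)/(69.4008−37.4544)=1.0000; B=V−Δ·S=-104.3147
Node (1,1) S=102.0600: V=(p*·4.4611+(1−p*)·-54.7337)/1.19=-2.2547; Δ=(4.4611−-54.7337)/(128.5956−69.4008)=1.0000; B=V−Δ·S=-104.3147
Node (0,0) S=81.0000: V=(p*·-2.2547+(1−p*)·-49.2347)/1.19=-6.6594; Δ=(-2.2547−-49.2347)/(102.0600−55.0800)=1.0000; B=V−Δ·S=-87.6594
Root portfolio cost Δ·81+B reproduces V0=-6.6594.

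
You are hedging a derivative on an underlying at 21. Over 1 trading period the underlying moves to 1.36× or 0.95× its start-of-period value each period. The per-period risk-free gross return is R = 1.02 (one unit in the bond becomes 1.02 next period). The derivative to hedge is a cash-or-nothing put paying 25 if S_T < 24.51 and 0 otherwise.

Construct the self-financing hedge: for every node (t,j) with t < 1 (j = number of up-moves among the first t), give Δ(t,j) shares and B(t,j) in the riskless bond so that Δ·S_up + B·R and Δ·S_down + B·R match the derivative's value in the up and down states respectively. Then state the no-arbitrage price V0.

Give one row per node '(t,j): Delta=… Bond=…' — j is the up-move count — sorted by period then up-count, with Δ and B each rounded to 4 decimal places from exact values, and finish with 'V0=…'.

(0,0): Delta=-2.9036 Bond=81.3008
V0=20.3252

Under the risk-neutral measure, an up-move has probability p* = (R−d)/(u−d) = 0.1707 and values discount at R = 1.02.
Payoff layer (t=1): V(1,0)=25.0000, V(1,1)=0.0000
  t=0,j=0: stock 21.0000 → up 28.5600 (V=0.0000), down 19.9500 (V=25.0000). Price 20.3252; hedge Δ=-2.9036, bond B=81.3008.
Root portfolio cost Δ·21+B reproduces V0=20.3252.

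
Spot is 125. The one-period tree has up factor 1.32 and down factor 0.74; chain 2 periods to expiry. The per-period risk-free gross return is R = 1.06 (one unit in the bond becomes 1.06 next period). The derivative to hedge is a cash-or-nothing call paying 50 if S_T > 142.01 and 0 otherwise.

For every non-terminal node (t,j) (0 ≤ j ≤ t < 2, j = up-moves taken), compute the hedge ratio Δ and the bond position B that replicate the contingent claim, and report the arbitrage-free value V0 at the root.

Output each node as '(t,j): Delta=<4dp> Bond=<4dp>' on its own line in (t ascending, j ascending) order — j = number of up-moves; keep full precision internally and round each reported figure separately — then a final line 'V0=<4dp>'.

Under the risk-neutral measure, an up-move has probability p* = (R−d)/(u−d) = 0.5517 and values discount at R = 1.06.
Terminal payoffs: V(2,0)=0.0000, V(2,1)=0.0000, V(2,2)=50.0000
Node (1,0) S=92.5000: V=(p*·0.0000+(1−p*)·0.0000)/1.06=0.0000; Δ=(0.0000−0.0000)/(122.1000−68.4500)=0.0000; B=V−Δ·S=0.0000
Node (1,1) S=165.0000: V=(p*·50.0000+(1−p*)·0.0000)/1.06=26.0247; Δ=(50.0000−0.0000)/(217.8000−122.1000)=0.5225; B=V−Δ·S=-60.1822
Node (0,0) S=125.0000: V=(p*·26.0247+(1−p*)·0.0000)/1.06=13.5457; Δ=(26.0247−0.0000)/(165.0000−92.5000)=0.3590; B=V−Δ·S=-31.3245
Self-financing check: at every node Δ·S+B equals the discounted successor values.

(0,0): Delta=0.3590 Bond=-31.3245
(1,0): Delta=0.0000 Bond=0.0000
(1,1): Delta=0.5225 Bond=-60.1822
V0=13.5457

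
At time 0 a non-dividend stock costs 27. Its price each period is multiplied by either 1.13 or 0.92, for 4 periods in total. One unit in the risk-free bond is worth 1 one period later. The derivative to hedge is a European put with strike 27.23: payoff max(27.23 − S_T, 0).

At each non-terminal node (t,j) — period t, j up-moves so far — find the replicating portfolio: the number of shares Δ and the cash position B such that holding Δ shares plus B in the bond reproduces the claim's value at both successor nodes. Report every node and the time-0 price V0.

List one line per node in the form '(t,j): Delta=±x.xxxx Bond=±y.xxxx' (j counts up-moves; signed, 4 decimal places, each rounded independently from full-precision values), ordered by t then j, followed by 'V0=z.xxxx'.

Under the risk-neutral measure, an up-move has probability p* = (R−d)/(u−d) = 0.3810 and values discount at R = 1.
Terminal payoffs: V(4,0)=7.8874, V(4,1)=3.4722, V(4,2)=0.0000, V(4,3)=0.0000, V(4,4)=0.0000
  t=3,j=0: stock 21.0246 → up 23.7578 (V=3.4722), down 19.3426 (V=7.8874). Price 6.2054; hedge Δ=-1.0000, bond B=27.2300.
  t=3,j=1: stock 25.8237 → up 29.1807 (V=0.0000), down 23.7578 (V=3.4722). Price 2.1495; hedge Δ=-0.6403, bond B=18.6839.
  t=3,j=2: stock 31.7182 → up 35.8416 (V=0.0000), down 29.1807 (V=0.0000). Price 0.0000; hedge Δ=0.0000, bond B=0.0000.
  t=3,j=3: stock 38.9582 → up 44.0228 (V=0.0000), down 35.8416 (V=0.0000). Price 0.0000; hedge Δ=0.0000, bond B=0.0000.
  t=2,j=0: stock 22.8528 → up 25.8237 (V=2.1495), down 21.0246 (V=6.2054). Price 4.6603; hedge Δ=-0.8451, bond B=23.9743.
  t=2,j=1: stock 28.0692 → up 31.7182 (V=0.0000), down 25.8237 (V=2.1495). Price 1.3306; hedge Δ=-0.3647, bond B=11.5662.
  t=2,j=2: stock 34.4763 → up 38.9582 (V=0.0000), down 31.7182 (V=0.0000). Price 0.0000; hedge Δ=0.0000, bond B=0.0000.
  t=1,j=0: stock 24.8400 → up 28.0692 (V=1.3306), down 22.8528 (V=4.6603). Price 3.3919; hedge Δ=-0.6383, bond B=19.2474.
  t=1,j=1: stock 30.5100 → up 34.4763 (V=0.0000), down 28.0692 (V=1.3306). Price 0.8237; hedge Δ=-0.2077, bond B=7.1600.
  t=0,j=0: stock 27.0000 → up 30.5100 (V=0.8237), down 24.8400 (V=3.3919). Price 2.4135; hedge Δ=-0.4529, bond B=14.6427.
The time-0 hedge costs 2.4135, which is the no-arbitrage price.

(0,0): Delta=-0.4529 Bond=14.6427
(1,0): Delta=-0.6383 Bond=19.2474
(1,1): Delta=-0.2077 Bond=7.1600
(2,0): Delta=-0.8451 Bond=23.9743
(2,1): Delta=-0.3647 Bond=11.5662
(2,2): Delta=0.0000 Bond=0.0000
(3,0): Delta=-1.0000 Bond=27.2300
(3,1): Delta=-0.6403 Bond=18.6839
(3,2): Delta=0.0000 Bond=0.0000
(3,3): Delta=0.0000 Bond=0.0000
V0=2.4135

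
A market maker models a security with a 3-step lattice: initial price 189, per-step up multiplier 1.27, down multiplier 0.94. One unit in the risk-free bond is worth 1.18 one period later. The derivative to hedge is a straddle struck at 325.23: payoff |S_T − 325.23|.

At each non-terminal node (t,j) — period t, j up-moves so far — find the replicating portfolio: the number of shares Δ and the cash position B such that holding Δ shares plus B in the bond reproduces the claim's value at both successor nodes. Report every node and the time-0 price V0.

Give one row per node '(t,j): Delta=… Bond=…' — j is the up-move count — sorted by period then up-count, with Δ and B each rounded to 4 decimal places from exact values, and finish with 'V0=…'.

No-arbitrage ⇒ martingale measure with p* = (R−d)/(u−d) = 0.7273.
Terminal values V(3,·): V(3,0)=168.2496, V(3,1)=113.1395, V(3,2)=38.6822, V(3,3)=61.9144
Node (2,0) S=167.0004: V=(p*·113.1395+(1−p*)·168.2496)/1.18=108.6182; Δ=(113.1395−168.2496)/(212.0905−156.9804)=-1.0000; B=V−Δ·S=275.6186
Node (2,1) S=225.6282: V=(p*·38.6822+(1−p*)·113.1395)/1.18=49.9904; Δ=(38.6822−113.1395)/(286.5478−212.0905)=-1.0000; B=V−Δ·S=275.6186
Node (2,2) S=304.8381: V=(p*·61.9144+(1−p*)·38.6822)/1.18=47.1003; Δ=(61.9144−38.6822)/(387.1444−286.5478)=0.2309; B=V−Δ·S=-23.3003
Node (1,0) S=177.6600: V=(p*·49.9904+(1−p*)·108.6182)/1.18=55.9151; Δ=(49.9904−108.6182)/(225.6282−167.0004)=-1.0000; B=V−Δ·S=233.5751
Node (1,1) S=240.0300: V=(p*·47.1003+(1−p*)·49.9904)/1.18=40.5835; Δ=(47.1003−49.9904)/(304.8381−225.6282)=-0.0365; B=V−Δ·S=49.3415
Node (0,0) S=189.0000: V=(p*·40.5835+(1−p*)·55.9151)/1.18=37.9363; Δ=(40.5835−55.9151)/(240.0300−177.6600)=-0.2458; B=V−Δ·S=84.3958
Root portfolio cost Δ·189+B reproduces V0=37.9363.

(0,0): Delta=-0.2458 Bond=84.3958
(1,0): Delta=-1.0000 Bond=233.5751
(1,1): Delta=-0.0365 Bond=49.3415
(2,0): Delta=-1.0000 Bond=275.6186
(2,1): Delta=-1.0000 Bond=275.6186
(2,2): Delta=0.2309 Bond=-23.3003
V0=37.9363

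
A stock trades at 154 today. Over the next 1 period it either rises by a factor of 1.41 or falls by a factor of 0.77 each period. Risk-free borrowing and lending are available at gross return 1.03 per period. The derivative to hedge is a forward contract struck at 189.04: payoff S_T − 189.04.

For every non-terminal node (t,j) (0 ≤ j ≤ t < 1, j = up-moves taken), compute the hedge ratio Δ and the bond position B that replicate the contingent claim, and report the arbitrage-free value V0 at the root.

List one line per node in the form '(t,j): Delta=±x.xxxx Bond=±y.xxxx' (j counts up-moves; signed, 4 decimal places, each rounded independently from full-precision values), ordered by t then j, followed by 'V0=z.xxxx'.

(0,0): Delta=1.0000 Bond=-183.5340
V0=-29.5340

The replicating-portfolio and risk-neutral prices coincide; use p* = (1.03−0.77)/(1.41−0.77) = 0.4063 for the latter.
Payoff layer (t=1): V(1,0)=-70.4600, V(1,1)=28.1000
  t=0,j=0: stock 154.0000 → up 217.1400 (V=28.1000), down 118.5800 (V=-70.4600). Price -29.5340; hedge Δ=1.0000, bond B=-183.5340.
Self-financing check: at every node Δ·S+B equals the discounted successor values.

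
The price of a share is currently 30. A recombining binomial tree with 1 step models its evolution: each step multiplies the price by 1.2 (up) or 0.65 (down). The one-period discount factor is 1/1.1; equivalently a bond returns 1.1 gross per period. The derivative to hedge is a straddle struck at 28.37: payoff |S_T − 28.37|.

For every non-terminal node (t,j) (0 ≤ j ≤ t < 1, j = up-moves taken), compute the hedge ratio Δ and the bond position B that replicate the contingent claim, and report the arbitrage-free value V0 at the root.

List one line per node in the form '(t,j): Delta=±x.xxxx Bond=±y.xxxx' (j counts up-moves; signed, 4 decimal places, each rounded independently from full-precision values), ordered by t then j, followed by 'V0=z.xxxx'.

The replicating-portfolio and risk-neutral prices coincide; use p* = (1.1−0.65)/(1.2−0.65) = 0.8182 for the latter.
Terminal payoffs: V(1,0)=8.8700, V(1,1)=7.6300
  t=0,j=0: stock 30.0000 → up 36.0000 (V=7.6300), down 19.5000 (V=8.8700). Price 7.1413; hedge Δ=-0.0752, bond B=9.3959.
Self-financing check: at every node Δ·S+B equals the discounted successor values.

(0,0): Delta=-0.0752 Bond=9.3959
V0=7.1413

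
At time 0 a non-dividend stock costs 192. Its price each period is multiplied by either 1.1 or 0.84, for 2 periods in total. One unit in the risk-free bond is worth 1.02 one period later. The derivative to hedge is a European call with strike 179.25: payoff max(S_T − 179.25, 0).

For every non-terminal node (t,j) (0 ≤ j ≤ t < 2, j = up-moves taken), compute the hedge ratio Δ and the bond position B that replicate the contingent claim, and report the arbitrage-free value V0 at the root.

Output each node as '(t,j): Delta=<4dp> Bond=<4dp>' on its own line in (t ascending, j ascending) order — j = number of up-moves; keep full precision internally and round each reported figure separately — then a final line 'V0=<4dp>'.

Risk-neutral probability p* = (R−d)/(u−d) = (1.02−0.84)/(1.1−0.84) = 0.6923.
Payoff layer (t=2): V(2,0)=0.0000, V(2,1)=0.0000, V(2,2)=53.0700
(1,0): S=161.2800. Δ = (V_up−V_dn)/(S_up−S_dn) = (0.0000−0.0000)/(177.4080−135.4752) = 0.0000. V = [p*·0.0000 + (1−p*)·0.0000]/1.02 = 0.0000. B = V − Δ·S = 0.0000.
(1,1): S=211.2000. Δ = (V_up−V_dn)/(S_up−S_dn) = (53.0700−0.0000)/(232.3200−177.4080) = 0.9665. V = [p*·53.0700 + (1−p*)·0.0000]/1.02 = 36.0204. B = V − Δ·S = -168.0950.
(0,0): S=192.0000. Δ = (V_up−V_dn)/(S_up−S_dn) = (36.0204−0.0000)/(211.2000−161.2800) = 0.7216. V = [p*·36.0204 + (1−p*)·0.0000]/1.02 = 24.4482. B = V − Δ·S = -114.0916.
Root portfolio cost Δ·192+B reproduces V0=24.4482.

(0,0): Delta=0.7216 Bond=-114.0916
(1,0): Delta=0.0000 Bond=0.0000
(1,1): Delta=0.9665 Bond=-168.0950
V0=24.4482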